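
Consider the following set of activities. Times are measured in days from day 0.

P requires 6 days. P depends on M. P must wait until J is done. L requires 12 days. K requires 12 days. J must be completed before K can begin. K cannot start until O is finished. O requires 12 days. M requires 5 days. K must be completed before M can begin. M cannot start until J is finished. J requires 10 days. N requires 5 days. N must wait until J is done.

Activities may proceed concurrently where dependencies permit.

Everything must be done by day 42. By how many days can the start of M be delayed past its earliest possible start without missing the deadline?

O has no prerequisites, so it starts at day 0 and finishes at day 12.
J can start immediately at day 0; it finishes at day 10.
K cannot start until J (finishes day 10); O (finishes day 12). The controlling bound is day 12, so K finishes at 12 + 12 = day 24.
M cannot start until K (finishes day 24); J (finishes day 10). The controlling bound is day 24, so M finishes at 24 + 5 = day 29.

Working backward from the deadline:
To finish by day 42, P (duration 6) must start no later than day 36.
M feeds into P (must start by day 36); so M must finish by day 36 and therefore start by day 31.
So M can start as early as day 24 and as late as day 31, giving 31 − 24 = 7 days of slack.

7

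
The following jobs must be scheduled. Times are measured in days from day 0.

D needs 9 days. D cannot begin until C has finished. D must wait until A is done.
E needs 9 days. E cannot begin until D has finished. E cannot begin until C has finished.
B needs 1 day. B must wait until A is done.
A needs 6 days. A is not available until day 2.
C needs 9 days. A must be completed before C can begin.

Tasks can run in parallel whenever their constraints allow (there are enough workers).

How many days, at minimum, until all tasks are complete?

35

A cannot begin until its own release at day 2. It runs from day 2 to 2 + 6 = day 8.
C waits on A (finishes day 8), so it starts at day 8 and finishes at 8 + 9 = day 17.
For D: C (finishes day 17); A (finishes day 8). Taking the maximum gives a start of day 17, and it finishes at 17 + 9 = day 26.
For E: D (finishes day 26); C (finishes day 17). Taking the maximum gives a start of day 26, and it finishes at 26 + 9 = day 35.
B cannot begin until A (finishes day 8). It runs from day 8 to 8 + 1 = day 9.
All tasks are finished once the last one completes. Finish times: A at 8, B at 9, C at 17, D at 26, E at 35. The latest is day 35.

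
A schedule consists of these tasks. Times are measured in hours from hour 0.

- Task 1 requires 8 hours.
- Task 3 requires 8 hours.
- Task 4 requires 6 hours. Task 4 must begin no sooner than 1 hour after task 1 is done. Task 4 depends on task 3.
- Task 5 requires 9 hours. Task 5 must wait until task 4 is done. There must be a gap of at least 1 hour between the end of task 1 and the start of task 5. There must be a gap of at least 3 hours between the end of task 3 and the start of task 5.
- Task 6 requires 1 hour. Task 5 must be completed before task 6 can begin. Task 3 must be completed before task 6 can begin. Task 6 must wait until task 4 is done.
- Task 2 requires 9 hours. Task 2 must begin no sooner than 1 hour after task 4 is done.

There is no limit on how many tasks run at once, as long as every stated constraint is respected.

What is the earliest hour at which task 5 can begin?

15

Task 3 can start immediately at hour 0; it finishes at hour 8.
Task 1 can start immediately at hour 0; it finishes at hour 8.
For task 4: task 1 (finishes hour 8, plus 1-hour gap → hour 9); task 3 (finishes hour 8). Taking the maximum gives a start of hour 9, and it finishes at 9 + 6 = hour 15.
Task 5 waits on task 4 (finishes hour 15); task 1 (finishes hour 8, plus 1-hour gap → hour 9); task 3 (finishes hour 8, plus 3-hour gap → hour 11). The latest of these is hour 15, which is the earliest task 5 can start.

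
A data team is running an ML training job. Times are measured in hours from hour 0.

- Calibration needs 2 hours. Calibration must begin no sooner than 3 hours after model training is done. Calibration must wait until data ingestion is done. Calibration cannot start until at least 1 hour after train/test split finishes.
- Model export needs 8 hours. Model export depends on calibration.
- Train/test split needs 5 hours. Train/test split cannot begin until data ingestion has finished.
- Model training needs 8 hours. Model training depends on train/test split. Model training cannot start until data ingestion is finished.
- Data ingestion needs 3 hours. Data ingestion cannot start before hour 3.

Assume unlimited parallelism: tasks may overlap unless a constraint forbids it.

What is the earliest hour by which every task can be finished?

Data ingestion waits on its own release at hour 3, so it starts at hour 3 and finishes at 3 + 3 = hour 6.
Train/test split cannot begin until data ingestion (finishes hour 6). It runs from hour 6 to 6 + 5 = hour 11.
Model training needs all of train/test split (finishes hour 11); data ingestion (finishes hour 6). That puts its earliest start at hour 11; it finishes at 11 + 8 = hour 19.
Calibration has to wait for model training (finishes hour 19, plus 3-hour gap → hour 22); data ingestion (finishes hour 6); train/test split (finishes hour 11, plus 1-hour gap → hour 12). The latest of these is hour 22, so calibration runs hour 22 to 22 + 2 = hour 24.
Model export waits on calibration (finishes hour 24), so it starts at hour 24 and finishes at 24 + 8 = hour 32.
All tasks are finished once the last one completes. Finish times: Data ingestion at 6, Train/test split at 11, Model training at 19, Calibration at 24, Model export at 32. The latest is hour 32.

32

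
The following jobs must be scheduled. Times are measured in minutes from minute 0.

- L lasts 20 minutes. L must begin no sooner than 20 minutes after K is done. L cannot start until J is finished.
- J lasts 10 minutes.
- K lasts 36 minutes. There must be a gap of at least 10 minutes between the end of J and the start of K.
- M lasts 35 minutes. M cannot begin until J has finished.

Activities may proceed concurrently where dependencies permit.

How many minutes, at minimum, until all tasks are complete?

96

J has no prerequisites, so it starts at minute 0 and finishes at minute 10.
M cannot begin until J (finishes minute 10). It runs from minute 10 to 10 + 35 = minute 45.
K waits on J (finishes minute 10, plus 10-minute gap → minute 20), so it starts at minute 20 and finishes at 20 + 36 = minute 56.
For L: K (finishes minute 56, plus 20-minute gap → minute 76); J (finishes minute 10). Taking the maximum gives a start of minute 76, and it finishes at 76 + 20 = minute 96.
All tasks are finished once the last one completes. Finish times: J at 10, K at 56, L at 96, M at 45. The latest is minute 96.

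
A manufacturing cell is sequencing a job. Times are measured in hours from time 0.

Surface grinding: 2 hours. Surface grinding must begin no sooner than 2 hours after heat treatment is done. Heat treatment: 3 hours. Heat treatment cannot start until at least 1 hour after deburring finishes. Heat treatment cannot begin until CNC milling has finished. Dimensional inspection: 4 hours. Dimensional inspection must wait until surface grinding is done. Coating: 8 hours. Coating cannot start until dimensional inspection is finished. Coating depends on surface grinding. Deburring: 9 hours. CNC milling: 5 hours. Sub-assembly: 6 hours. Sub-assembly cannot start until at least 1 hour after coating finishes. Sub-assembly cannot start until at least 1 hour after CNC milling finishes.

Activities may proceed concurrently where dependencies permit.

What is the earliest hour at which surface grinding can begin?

15

Nothing blocks CNC milling, so it runs from hour 0 to hour 5.
Nothing blocks deburring, so it runs from hour 0 to hour 9.
Heat treatment needs all of deburring (finishes hour 9, plus 1-hour gap → hour 10); CNC milling (finishes hour 5). That puts its earliest start at hour 10; it finishes at 10 + 3 = hour 13.
Surface grinding waits on heat treatment (finishes hour 13, plus 2-hour gap → hour 15), so the earliest it can start is hour 15.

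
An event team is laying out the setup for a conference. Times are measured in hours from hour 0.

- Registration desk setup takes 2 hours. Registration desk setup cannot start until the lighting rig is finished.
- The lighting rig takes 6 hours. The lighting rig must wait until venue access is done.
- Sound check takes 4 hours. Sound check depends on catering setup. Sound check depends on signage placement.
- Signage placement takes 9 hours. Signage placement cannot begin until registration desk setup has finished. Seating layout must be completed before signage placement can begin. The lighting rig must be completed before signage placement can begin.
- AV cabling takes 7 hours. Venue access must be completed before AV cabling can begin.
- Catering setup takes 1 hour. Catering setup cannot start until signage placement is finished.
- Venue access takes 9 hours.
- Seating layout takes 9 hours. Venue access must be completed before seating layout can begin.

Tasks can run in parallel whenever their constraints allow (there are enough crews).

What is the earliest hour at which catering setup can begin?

Venue access has no prerequisites, so it starts at hour 0 and finishes at hour 9.
Seating layout waits on venue access (finishes hour 9), so it starts at hour 9 and finishes at 9 + 9 = hour 18.
The lighting rig cannot begin until venue access (finishes hour 9). It runs from hour 9 to 9 + 6 = hour 15.
Registration desk setup cannot begin until the lighting rig (finishes hour 15). It runs from hour 15 to 15 + 2 = hour 17.
Signage placement cannot start until registration desk setup (finishes hour 17); seating layout (finishes hour 18); the lighting rig (finishes hour 15). The controlling bound is hour 18, so signage placement finishes at 18 + 9 = hour 27.
Catering setup waits on signage placement (finishes hour 27), so the earliest it can start is hour 27.

27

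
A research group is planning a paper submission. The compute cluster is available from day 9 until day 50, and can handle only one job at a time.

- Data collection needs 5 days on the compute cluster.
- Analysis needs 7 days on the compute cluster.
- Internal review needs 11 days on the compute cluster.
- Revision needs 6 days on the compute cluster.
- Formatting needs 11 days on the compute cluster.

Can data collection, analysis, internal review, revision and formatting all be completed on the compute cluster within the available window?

Yes

The compute cluster window is 50 − 9 = 41 days.
Running back to back, the jobs need 5 + 7 + 11 + 6 + 11 = 40 days on the compute cluster.
Since 40 ≤ 41, they fit within the window.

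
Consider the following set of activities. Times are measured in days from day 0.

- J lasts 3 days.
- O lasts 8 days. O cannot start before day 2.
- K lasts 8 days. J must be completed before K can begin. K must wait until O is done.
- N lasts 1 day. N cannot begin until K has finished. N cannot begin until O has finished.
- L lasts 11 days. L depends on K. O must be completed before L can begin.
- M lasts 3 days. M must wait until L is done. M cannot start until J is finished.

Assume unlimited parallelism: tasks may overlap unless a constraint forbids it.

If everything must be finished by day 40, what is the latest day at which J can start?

15

To finish by day 40, M (duration 3) must start no later than day 37.
L has to be done before M (must start by day 37). That means finishing by day 37, i.e. starting by 37 − 11 = day 26.
To finish by day 40, N (duration 1) must start no later than day 39.
For K: L (must start by day 26); N (must start by day 39). The most restrictive is day 26; with an 8-day duration, K must start by day 18.
J must finish in time for K (must start by day 18); M (must start by day 37). The tightest is day 18, so J must start by 18 − 3 = day 15.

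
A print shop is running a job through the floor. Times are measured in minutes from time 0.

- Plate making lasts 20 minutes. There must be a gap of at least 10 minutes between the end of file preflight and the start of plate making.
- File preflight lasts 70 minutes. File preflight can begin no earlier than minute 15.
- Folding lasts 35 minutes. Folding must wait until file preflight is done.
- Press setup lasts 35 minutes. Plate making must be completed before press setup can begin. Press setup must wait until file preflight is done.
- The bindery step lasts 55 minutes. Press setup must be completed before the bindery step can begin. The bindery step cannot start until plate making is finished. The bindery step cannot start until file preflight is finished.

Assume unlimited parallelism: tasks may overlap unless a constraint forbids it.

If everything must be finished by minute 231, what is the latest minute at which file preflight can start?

To finish by minute 231, the bindery step (duration 55) must start no later than minute 176.
Press setup must finish before the bindery step (must start by minute 176). With a 35-minute duration, press setup must start by 176 − 35 = minute 141.
Plate making feeds press setup (must start by minute 141); the bindery step (must start by minute 176). Taking the minimum, plate making must finish by minute 141 and start by 141 − 20 = minute 121.
To finish by minute 231, folding (duration 35) must start no later than minute 196.
For file preflight: plate making (must start by minute 121, minus 10-minute gap → minute 111); press setup (must start by minute 141); folding (must start by minute 196); the bindery step (must start by minute 176). The most restrictive is minute 111; with a 70-minute duration, file preflight must start by minute 41.

41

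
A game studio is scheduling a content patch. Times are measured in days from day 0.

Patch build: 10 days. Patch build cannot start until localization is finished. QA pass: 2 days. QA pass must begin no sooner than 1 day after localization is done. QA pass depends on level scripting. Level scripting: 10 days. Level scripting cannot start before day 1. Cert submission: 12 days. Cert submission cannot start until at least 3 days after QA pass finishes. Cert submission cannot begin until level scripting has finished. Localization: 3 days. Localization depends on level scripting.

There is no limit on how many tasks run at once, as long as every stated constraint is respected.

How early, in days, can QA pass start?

15

Level scripting cannot begin until its own release at day 1. It runs from day 1 to 1 + 10 = day 11.
After level scripting (finishes day 11), localization can start at day 11 and finishes at day 14.
QA pass waits on localization (finishes day 14, plus 1-day gap → day 15); level scripting (finishes day 11). The latest of these is day 15, which is the earliest QA pass can start.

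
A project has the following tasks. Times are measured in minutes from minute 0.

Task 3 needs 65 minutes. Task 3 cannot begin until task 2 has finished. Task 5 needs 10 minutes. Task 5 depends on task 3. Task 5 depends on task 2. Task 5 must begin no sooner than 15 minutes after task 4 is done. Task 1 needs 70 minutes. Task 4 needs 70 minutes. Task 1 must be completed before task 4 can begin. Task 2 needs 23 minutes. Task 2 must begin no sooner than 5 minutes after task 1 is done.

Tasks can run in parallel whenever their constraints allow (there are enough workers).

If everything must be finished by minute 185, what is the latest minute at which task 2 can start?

Nothing follows task 5; the deadline of minute 185 is its only limit. It must start by 185 − 10 = minute 175.
Task 3 feeds into task 5 (must start by minute 175); so task 3 must finish by minute 175 and therefore start by minute 110.
Task 2 must finish in time for task 3 (must start by minute 110); task 5 (must start by minute 175). The tightest is minute 110, so task 2 must start by 110 − 23 = minute 87.

87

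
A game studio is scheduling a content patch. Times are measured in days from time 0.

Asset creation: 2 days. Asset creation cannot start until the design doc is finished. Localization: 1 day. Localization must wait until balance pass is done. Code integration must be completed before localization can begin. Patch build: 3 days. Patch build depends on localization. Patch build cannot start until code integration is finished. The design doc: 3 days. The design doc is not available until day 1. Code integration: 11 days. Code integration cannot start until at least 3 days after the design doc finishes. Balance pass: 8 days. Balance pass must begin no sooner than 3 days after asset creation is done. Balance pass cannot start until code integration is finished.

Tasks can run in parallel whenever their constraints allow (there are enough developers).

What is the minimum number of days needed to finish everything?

30

After its own release at day 1, the design doc can start at day 1 and finishes at day 4.
After the design doc (finishes day 4, plus 3-day gap → day 7), code integration can start at day 7 and finishes at day 18.
Asset creation waits on the design doc (finishes day 4), so it starts at day 4 and finishes at 4 + 2 = day 6.
Balance pass needs all of asset creation (finishes day 6, plus 3-day gap → day 9); code integration (finishes day 18). That puts its earliest start at day 18; it finishes at 18 + 8 = day 26.
Localization needs all of balance pass (finishes day 26); code integration (finishes day 18). That puts its earliest start at day 26; it finishes at 26 + 1 = day 27.
Patch build cannot start until localization (finishes day 27); code integration (finishes day 18). The controlling bound is day 27, so patch build finishes at 27 + 3 = day 30.
All tasks are finished once the last one completes. Finish times: The design doc at 4, Asset creation at 6, Code integration at 18, Balance pass at 26, Localization at 27, Patch build at 30. The latest is day 30.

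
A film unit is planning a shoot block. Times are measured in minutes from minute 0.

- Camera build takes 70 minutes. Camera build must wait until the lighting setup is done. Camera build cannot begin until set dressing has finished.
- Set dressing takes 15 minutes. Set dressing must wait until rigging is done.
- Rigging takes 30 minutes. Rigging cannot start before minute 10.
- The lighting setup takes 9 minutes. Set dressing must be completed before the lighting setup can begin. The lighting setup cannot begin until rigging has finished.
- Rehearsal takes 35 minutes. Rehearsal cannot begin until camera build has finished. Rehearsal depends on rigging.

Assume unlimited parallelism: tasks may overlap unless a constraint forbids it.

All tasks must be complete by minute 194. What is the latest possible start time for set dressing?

65

To finish by minute 194, rehearsal (duration 35) must start no later than minute 159.
Since rehearsal (must start by minute 159) depends on it, camera build must finish by minute 159. Backing off its 70-minute duration gives a latest start of minute 89.
Since camera build (must start by minute 89) depends on it, the lighting setup must finish by minute 89. Backing off its 9-minute duration gives a latest start of minute 80.
Set dressing must finish in time for the lighting setup (must start by minute 80); camera build (must start by minute 89). The tightest is minute 80, so set dressing must start by 80 − 15 = minute 65.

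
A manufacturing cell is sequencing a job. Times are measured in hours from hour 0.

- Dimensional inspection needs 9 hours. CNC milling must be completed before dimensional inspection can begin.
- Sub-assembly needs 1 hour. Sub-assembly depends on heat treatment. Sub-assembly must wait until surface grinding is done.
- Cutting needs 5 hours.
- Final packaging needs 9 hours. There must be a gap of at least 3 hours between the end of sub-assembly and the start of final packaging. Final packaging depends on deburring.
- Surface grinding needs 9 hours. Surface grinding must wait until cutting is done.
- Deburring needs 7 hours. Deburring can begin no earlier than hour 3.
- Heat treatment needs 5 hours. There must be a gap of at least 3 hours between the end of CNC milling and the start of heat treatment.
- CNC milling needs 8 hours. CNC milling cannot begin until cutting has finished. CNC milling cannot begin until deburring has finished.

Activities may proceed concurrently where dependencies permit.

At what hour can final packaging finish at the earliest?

39

Deburring cannot begin until its own release at hour 3. It runs from hour 3 to 3 + 7 = hour 10.
Nothing blocks cutting, so it runs from hour 0 to hour 5.
After cutting (finishes hour 5), surface grinding can start at hour 5 and finishes at hour 14.
CNC milling needs all of cutting (finishes hour 5); deburring (finishes hour 10). That puts its earliest start at hour 10; it finishes at 10 + 8 = hour 18.
Heat treatment cannot begin until CNC milling (finishes hour 18, plus 3-hour gap → hour 21). It runs from hour 21 to 21 + 5 = hour 26.
Sub-assembly cannot start until heat treatment (finishes hour 26); surface grinding (finishes hour 14). The controlling bound is hour 26, so sub-assembly finishes at 26 + 1 = hour 27.
Final packaging needs all of sub-assembly (finishes hour 27, plus 3-hour gap → hour 30); deburring (finishes hour 10). That puts its earliest start at hour 30; it finishes at 30 + 9 = hour 39.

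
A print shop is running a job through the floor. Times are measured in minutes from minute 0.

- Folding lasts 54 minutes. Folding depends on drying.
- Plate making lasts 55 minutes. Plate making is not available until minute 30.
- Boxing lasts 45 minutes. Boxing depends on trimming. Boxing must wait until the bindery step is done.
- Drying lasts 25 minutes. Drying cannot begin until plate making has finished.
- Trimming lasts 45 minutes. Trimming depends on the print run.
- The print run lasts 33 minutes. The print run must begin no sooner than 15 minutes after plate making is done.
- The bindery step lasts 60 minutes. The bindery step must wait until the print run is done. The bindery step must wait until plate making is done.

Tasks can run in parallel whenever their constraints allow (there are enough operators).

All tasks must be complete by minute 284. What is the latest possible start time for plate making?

Boxing must finish by minute 284; it takes 45 minutes, so it must start by 284 − 45 = minute 239.
Trimming has to be done before boxing (must start by minute 239). That means finishing by minute 239, i.e. starting by 239 − 45 = minute 194.
The bindery step has to be done before boxing (must start by minute 239). That means finishing by minute 239, i.e. starting by 239 − 60 = minute 179.
For the print run: trimming (must start by minute 194); the bindery step (must start by minute 179). The most restrictive is minute 179; with a 33-minute duration, the print run must start by minute 146.
Nothing follows folding; the deadline of minute 284 is its only limit. It must start by 284 − 54 = minute 230.
Drying feeds into folding (must start by minute 230); so drying must finish by minute 230 and therefore start by minute 205.
Plate making must finish in time for the print run (must start by minute 146, minus 15-minute gap → minute 131); drying (must start by minute 205); the bindery step (must start by minute 179). The tightest is minute 131, so plate making must start by 131 − 55 = minute 76.

76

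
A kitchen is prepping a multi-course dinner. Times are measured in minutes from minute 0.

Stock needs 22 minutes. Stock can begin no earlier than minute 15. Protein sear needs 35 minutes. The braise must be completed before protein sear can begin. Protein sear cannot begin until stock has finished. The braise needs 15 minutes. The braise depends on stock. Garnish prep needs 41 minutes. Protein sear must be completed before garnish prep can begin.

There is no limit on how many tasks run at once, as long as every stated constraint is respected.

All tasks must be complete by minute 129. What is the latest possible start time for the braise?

Garnish prep must finish by minute 129; it takes 41 minutes, so it must start by 129 − 41 = minute 88.
Protein sear must finish before garnish prep (must start by minute 88). With a 35-minute duration, protein sear must start by 88 − 35 = minute 53.
Since protein sear (must start by minute 53) depends on it, the braise must finish by minute 53. Backing off its 15-minute duration gives a latest start of minute 38.

38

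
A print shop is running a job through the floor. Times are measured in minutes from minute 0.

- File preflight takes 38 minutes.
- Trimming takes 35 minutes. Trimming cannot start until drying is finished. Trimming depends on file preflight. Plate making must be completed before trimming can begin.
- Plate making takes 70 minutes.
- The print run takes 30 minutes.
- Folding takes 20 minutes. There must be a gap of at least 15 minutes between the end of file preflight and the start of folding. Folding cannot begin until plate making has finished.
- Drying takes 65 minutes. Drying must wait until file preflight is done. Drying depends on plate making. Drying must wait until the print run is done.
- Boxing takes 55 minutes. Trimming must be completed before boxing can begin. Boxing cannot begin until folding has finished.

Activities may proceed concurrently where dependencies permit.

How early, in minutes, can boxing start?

Nothing blocks the print run, so it runs from minute 0 to minute 30.
Plate making has no prerequisites, so it starts at minute 0 and finishes at minute 70.
Nothing blocks file preflight, so it runs from minute 0 to minute 38.
Folding needs all of file preflight (finishes minute 38, plus 15-minute gap → minute 53); plate making (finishes minute 70). That puts its earliest start at minute 70; it finishes at 70 + 20 = minute 90.
Drying needs all of file preflight (finishes minute 38); plate making (finishes minute 70); the print run (finishes minute 30). That puts its earliest start at minute 70; it finishes at 70 + 65 = minute 135.
Trimming cannot start until drying (finishes minute 135); file preflight (finishes minute 38); plate making (finishes minute 70). The controlling bound is minute 135, so trimming finishes at 135 + 35 = minute 170.
Boxing waits on trimming (finishes minute 170); folding (finishes minute 90). The latest of these is minute 170, which is the earliest boxing can start.

170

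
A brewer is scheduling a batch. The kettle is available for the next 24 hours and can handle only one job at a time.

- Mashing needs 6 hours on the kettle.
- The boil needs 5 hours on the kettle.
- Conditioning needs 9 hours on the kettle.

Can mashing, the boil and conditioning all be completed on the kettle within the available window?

Running back to back, the jobs need 6 + 5 + 9 = 20 hours on the kettle.
Since 20 ≤ 24, they fit within the window.

Yes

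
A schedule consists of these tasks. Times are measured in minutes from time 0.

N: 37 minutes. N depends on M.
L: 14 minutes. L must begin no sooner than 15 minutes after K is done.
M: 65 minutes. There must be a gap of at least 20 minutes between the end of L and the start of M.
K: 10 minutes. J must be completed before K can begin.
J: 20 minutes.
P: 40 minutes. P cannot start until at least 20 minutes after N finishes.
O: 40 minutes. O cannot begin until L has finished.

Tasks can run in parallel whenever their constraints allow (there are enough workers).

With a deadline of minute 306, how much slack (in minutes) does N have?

J can start immediately at minute 0; it finishes at minute 20.
K cannot begin until J (finishes minute 20). It runs from minute 20 to 20 + 10 = minute 30.
L cannot begin until K (finishes minute 30, plus 15-minute gap → minute 45). It runs from minute 45 to 45 + 14 = minute 59.
M waits on L (finishes minute 59, plus 20-minute gap → minute 79), so it starts at minute 79 and finishes at 79 + 65 = minute 144.
N waits on M (finishes minute 144), so it starts at minute 144 and finishes at 144 + 37 = minute 181.

Working backward from the deadline:
Nothing follows P; the deadline of minute 306 is its only limit. It must start by 306 − 40 = minute 266.
N must finish before P (must start by minute 266, minus 20-minute gap → minute 246). With a 37-minute duration, N must start by 246 − 37 = minute 209.
So N can start as early as minute 144 and as late as minute 209, giving 209 − 144 = 65 minutes of slack.

65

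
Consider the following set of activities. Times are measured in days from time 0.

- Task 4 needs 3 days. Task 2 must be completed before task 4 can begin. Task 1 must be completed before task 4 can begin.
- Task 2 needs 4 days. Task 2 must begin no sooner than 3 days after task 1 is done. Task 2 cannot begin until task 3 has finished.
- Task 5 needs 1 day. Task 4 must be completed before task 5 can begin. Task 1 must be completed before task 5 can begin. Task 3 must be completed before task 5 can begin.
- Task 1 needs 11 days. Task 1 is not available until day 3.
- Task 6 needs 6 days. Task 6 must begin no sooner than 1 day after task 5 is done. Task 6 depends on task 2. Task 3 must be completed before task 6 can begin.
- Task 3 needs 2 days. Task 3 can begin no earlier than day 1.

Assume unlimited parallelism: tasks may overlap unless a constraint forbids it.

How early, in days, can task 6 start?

26

After its own release at day 1, task 3 can start at day 1 and finishes at day 3.
After its own release at day 3, task 1 can start at day 3 and finishes at day 14.
Task 2 cannot start until task 1 (finishes day 14, plus 3-day gap → day 17); task 3 (finishes day 3). The controlling bound is day 17, so task 2 finishes at 17 + 4 = day 21.
Task 4 cannot start until task 2 (finishes day 21); task 1 (finishes day 14). The controlling bound is day 21, so task 4 finishes at 21 + 3 = day 24.
Task 5 has to wait for task 4 (finishes day 24); task 1 (finishes day 14); task 3 (finishes day 3). The latest of these is day 24, so task 5 runs day 24 to 24 + 1 = day 25.
Task 6 waits on task 5 (finishes day 25, plus 1-day gap → day 26); task 2 (finishes day 21); task 3 (finishes day 3). The latest of these is day 26, which is the earliest task 6 can start.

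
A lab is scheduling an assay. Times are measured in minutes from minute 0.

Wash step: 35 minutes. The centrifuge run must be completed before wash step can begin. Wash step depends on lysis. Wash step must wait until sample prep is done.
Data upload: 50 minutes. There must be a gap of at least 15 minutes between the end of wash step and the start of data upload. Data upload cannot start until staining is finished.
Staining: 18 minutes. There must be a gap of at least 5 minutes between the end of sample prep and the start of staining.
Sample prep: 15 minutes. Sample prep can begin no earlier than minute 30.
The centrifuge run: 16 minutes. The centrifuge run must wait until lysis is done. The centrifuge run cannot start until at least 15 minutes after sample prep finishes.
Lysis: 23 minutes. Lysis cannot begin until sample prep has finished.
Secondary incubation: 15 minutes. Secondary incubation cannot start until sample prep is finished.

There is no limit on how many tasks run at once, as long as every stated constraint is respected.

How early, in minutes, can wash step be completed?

After its own release at minute 30, sample prep can start at minute 30 and finishes at minute 45.
Lysis waits on sample prep (finishes minute 45), so it starts at minute 45 and finishes at 45 + 23 = minute 68.
For the centrifuge run: lysis (finishes minute 68); sample prep (finishes minute 45, plus 15-minute gap → minute 60). Taking the maximum gives a start of minute 68, and it finishes at 68 + 16 = minute 84.
Wash step needs all of the centrifuge run (finishes minute 84); lysis (finishes minute 68); sample prep (finishes minute 45). That puts its earliest start at minute 84; it finishes at 84 + 35 = minute 119.

119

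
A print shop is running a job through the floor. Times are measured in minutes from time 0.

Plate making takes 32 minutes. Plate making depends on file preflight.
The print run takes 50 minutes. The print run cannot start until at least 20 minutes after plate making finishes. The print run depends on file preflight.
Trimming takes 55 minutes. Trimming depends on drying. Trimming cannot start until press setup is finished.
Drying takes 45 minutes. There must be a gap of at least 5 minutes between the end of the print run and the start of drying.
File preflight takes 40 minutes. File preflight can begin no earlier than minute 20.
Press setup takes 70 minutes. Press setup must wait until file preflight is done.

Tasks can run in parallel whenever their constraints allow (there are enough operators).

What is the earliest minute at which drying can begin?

167

File preflight cannot begin until its own release at minute 20. It runs from minute 20 to 20 + 40 = minute 60.
Plate making cannot begin until file preflight (finishes minute 60). It runs from minute 60 to 60 + 32 = minute 92.
The print run has to wait for plate making (finishes minute 92, plus 20-minute gap → minute 112); file preflight (finishes minute 60). The latest of these is minute 112, so the print run runs minute 112 to 112 + 50 = minute 162.
Drying waits on the print run (finishes minute 162, plus 5-minute gap → minute 167), so the earliest it can start is minute 167.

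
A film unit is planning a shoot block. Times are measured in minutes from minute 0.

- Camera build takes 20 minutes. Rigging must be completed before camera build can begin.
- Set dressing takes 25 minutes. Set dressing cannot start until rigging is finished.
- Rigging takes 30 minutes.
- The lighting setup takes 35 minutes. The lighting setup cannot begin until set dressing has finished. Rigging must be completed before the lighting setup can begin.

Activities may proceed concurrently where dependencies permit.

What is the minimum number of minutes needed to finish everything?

90

Rigging can start immediately at minute 0; it finishes at minute 30.
Camera build waits on rigging (finishes minute 30), so it starts at minute 30 and finishes at 30 + 20 = minute 50.
Set dressing waits on rigging (finishes minute 30), so it starts at minute 30 and finishes at 30 + 25 = minute 55.
The lighting setup has to wait for set dressing (finishes minute 55); rigging (finishes minute 30). The latest of these is minute 55, so the lighting setup runs minute 55 to 55 + 35 = minute 90.
All tasks are finished once the last one completes. Finish times: Rigging at 30, Set dressing at 55, The lighting setup at 90, Camera build at 50. The latest is minute 90.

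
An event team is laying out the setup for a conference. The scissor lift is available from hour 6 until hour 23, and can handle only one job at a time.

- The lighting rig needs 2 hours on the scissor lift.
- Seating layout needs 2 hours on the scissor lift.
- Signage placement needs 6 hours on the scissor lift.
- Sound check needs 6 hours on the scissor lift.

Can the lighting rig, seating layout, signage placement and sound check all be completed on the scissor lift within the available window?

Yes

The scissor lift window is 23 − 6 = 17 hours.
Running back to back, the jobs need 2 + 2 + 6 + 6 = 16 hours on the scissor lift.
Since 16 ≤ 17, they fit within the window.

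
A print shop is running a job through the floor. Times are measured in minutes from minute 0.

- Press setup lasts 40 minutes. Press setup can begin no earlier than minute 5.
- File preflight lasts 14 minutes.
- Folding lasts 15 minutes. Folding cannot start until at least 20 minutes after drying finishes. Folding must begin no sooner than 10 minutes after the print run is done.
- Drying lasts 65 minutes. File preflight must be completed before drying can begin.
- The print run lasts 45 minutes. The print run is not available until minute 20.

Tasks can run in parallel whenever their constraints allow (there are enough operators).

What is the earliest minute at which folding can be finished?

The print run waits on its own release at minute 20, so it starts at minute 20 and finishes at 20 + 45 = minute 65.
File preflight can start immediately at minute 0; it finishes at minute 14.
Drying cannot begin until file preflight (finishes minute 14). It runs from minute 14 to 14 + 65 = minute 79.
Folding needs all of drying (finishes minute 79, plus 20-minute gap → minute 99); the print run (finishes minute 65, plus 10-minute gap → minute 75). That puts its earliest start at minute 99; it finishes at 99 + 15 = minute 114.

114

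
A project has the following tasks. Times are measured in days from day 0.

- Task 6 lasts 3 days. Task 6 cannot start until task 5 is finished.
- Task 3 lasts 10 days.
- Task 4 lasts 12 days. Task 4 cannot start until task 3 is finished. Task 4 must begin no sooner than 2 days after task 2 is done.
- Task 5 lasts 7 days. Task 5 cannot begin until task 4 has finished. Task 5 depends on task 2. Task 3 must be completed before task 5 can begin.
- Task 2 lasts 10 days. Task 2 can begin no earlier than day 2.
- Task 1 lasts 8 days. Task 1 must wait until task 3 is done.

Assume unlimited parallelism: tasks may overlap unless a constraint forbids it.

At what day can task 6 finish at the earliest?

36

Task 3 can start immediately at day 0; it finishes at day 10.
After its own release at day 2, task 2 can start at day 2 and finishes at day 12.
For task 4: task 3 (finishes day 10); task 2 (finishes day 12, plus 2-day gap → day 14). Taking the maximum gives a start of day 14, and it finishes at 14 + 12 = day 26.
For task 5: task 4 (finishes day 26); task 2 (finishes day 12); task 3 (finishes day 10). Taking the maximum gives a start of day 26, and it finishes at 26 + 7 = day 33.
Task 6 waits on task 5 (finishes day 33), so it starts at day 33 and finishes at 33 + 3 = day 36.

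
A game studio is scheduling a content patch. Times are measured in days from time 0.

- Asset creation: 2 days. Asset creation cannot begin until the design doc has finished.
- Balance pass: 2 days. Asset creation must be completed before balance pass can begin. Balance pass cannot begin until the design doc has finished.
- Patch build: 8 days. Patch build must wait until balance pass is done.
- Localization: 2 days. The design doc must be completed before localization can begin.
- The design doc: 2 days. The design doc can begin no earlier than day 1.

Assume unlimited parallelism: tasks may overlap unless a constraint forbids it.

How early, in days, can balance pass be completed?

After its own release at day 1, the design doc can start at day 1 and finishes at day 3.
Asset creation waits on the design doc (finishes day 3), so it starts at day 3 and finishes at 3 + 2 = day 5.
For balance pass: asset creation (finishes day 5); the design doc (finishes day 3). Taking the maximum gives a start of day 5, and it finishes at 5 + 2 = day 7.

7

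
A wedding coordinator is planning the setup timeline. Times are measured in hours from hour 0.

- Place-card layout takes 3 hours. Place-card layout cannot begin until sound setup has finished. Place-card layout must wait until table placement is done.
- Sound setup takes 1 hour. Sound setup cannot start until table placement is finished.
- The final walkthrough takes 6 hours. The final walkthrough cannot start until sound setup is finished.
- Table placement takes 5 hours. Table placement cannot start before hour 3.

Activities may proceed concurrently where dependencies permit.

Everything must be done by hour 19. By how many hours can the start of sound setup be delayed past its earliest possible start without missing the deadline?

4

Table placement cannot begin until its own release at hour 3. It runs from hour 3 to 3 + 5 = hour 8.
Sound setup cannot begin until table placement (finishes hour 8). It runs from hour 8 to 8 + 1 = hour 9.

Working backward from the deadline:
Place-card layout must finish by hour 19; it takes 3 hours, so it must start by 19 − 3 = hour 16.
To finish by hour 19, the final walkthrough (duration 6) must start no later than hour 13.
For sound setup: place-card layout (must start by hour 16); the final walkthrough (must start by hour 13). The most restrictive is hour 13; with a 1-hour duration, sound setup must start by hour 12.
So sound setup can start as early as hour 8 and as late as hour 12, giving 12 − 8 = 4 hours of slack.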